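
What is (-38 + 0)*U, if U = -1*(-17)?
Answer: -646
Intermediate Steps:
U = 17
(-38 + 0)*U = (-38 + 0)*17 = -38*17 = -646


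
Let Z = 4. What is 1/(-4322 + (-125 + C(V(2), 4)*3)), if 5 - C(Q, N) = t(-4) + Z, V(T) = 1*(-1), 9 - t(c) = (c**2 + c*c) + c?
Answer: -1/4387 ≈ -0.00022795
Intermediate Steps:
t(c) = 9 - c - 2*c**2 (t(c) = 9 - ((c**2 + c*c) + c) = 9 - ((c**2 + c**2) + c) = 9 - (2*c**2 + c) = 9 - (c + 2*c**2) = 9 + (-c - 2*c**2) = 9 - c - 2*c**2)
V(T) = -1
C(Q, N) = 20 (C(Q, N) = 5 - ((9 - 1*(-4) - 2*(-4)**2) + 4) = 5 - ((9 + 4 - 2*16) + 4) = 5 - ((9 + 4 - 32) + 4) = 5 - (-19 + 4) = 5 - 1*(-15) = 5 + 15 = 20)
1/(-4322 + (-125 + C(V(2), 4)*3)) = 1/(-4322 + (-125 + 20*3)) = 1/(-4322 + (-125 + 60)) = 1/(-4322 - 65) = 1/(-4387) = -1/4387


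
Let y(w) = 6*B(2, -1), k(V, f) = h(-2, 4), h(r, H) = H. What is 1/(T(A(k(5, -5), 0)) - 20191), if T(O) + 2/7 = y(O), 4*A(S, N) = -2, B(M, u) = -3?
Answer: -7/141465 ≈ -4.9482e-5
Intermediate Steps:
k(V, f) = 4
A(S, N) = -½ (A(S, N) = (¼)*(-2) = -½)
y(w) = -18 (y(w) = 6*(-3) = -18)
T(O) = -128/7 (T(O) = -2/7 - 18 = -128/7)
1/(T(A(k(5, -5), 0)) - 20191) = 1/(-128/7 - 20191) = 1/(-141465/7) = -7/141465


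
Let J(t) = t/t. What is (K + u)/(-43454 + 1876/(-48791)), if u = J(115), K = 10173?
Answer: -248199817/1060082995 ≈ -0.23413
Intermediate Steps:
J(t) = 1
u = 1
(K + u)/(-43454 + 1876/(-48791)) = (10173 + 1)/(-43454 + 1876/(-48791)) = 10174/(-43454 + 1876*(-1/48791)) = 10174/(-43454 - 1876/48791) = 10174/(-2120165990/48791) = 10174*(-48791/2120165990) = -248199817/1060082995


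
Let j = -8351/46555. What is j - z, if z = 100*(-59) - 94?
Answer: 279042319/46555 ≈ 5993.8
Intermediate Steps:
z = -5994 (z = -5900 - 94 = -5994)
j = -8351/46555 (j = -8351*1/46555 = -8351/46555 ≈ -0.17938)
j - z = -8351/46555 - 1*(-5994) = -8351/46555 + 5994 = 279042319/46555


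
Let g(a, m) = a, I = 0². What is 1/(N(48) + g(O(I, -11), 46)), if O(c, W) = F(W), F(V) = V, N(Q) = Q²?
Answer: 1/2293 ≈ 0.00043611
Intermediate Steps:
I = 0
O(c, W) = W
1/(N(48) + g(O(I, -11), 46)) = 1/(48² - 11) = 1/(2304 - 11) = 1/2293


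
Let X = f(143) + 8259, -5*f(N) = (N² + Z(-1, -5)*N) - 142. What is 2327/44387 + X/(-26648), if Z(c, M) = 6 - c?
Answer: -577113489/5914123880 ≈ -0.097582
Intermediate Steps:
f(N) = 142/5 - 7*N/5 - N²/5 (f(N) = -((N² + (6 - 1*(-1))*N) - 142)/5 = -((N² + (6 + 1)*N) - 142)/5 = -((N² + 7*N) - 142)/5 = -(-142 + N² + 7*N)/5 = 142/5 - 7*N/5 - N²/5)
X = 19987/5 (X = (142/5 - 7/5*143 - ⅕*143²) + 8259 = (142/5 - 1001/5 - ⅕*20449) + 8259 = (142/5 - 1001/5 - 20449/5) + 8259 = -21308/5 + 8259 = 19987/5 ≈ 3997.4)
2327/44387 + X/(-26648) = 2327/44387 + (19987/5)/(-26648) = 2327*(1/44387) + (19987/5)*(-1/26648) = 2327/44387 - 19987/133240 = -577113489/5914123880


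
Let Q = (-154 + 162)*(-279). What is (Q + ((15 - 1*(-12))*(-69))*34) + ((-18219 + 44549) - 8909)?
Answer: -48153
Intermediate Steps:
Q = -2232 (Q = 8*(-279) = -2232)
(Q + ((15 - 1*(-12))*(-69))*34) + ((-18219 + 44549) - 8909) = (-2232 + ((15 - 1*(-12))*(-69))*34) + ((-18219 + 44549) - 8909) = (-2232 + ((15 + 12)*(-69))*34) + (26330 - 8909) = (-2232 + (27*(-69))*34) + 17421 = (-2232 - 1863*34) + 17421 = (-2232 - 63342) + 17421 = -65574 + 17421 = -48153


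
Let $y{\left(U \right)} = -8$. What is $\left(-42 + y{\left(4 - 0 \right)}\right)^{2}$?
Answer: $2500$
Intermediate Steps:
$\left(-42 + y{\left(4 - 0 \right)}\right)^{2} = \left(-42 - 8\right)^{2} = \left(-50\right)^{2} = 2500$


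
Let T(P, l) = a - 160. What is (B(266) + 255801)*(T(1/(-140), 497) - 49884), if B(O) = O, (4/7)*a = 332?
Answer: -12665842021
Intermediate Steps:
a = 581 (a = (7/4)*332 = 581)
T(P, l) = 421 (T(P, l) = 581 - 160 = 421)
(B(266) + 255801)*(T(1/(-140), 497) - 49884) = (266 + 255801)*(421 - 49884) = 256067*(-49463) = -12665842021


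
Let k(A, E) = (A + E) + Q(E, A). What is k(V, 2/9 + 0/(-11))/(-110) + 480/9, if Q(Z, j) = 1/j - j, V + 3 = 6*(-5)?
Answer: 580781/10890 ≈ 53.332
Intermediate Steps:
V = -33 (V = -3 + 6*(-5) = -3 - 30 = -33)
k(A, E) = E + 1/A (k(A, E) = (A + E) + (1/A - A) = E + 1/A)
k(V, 2/9 + 0/(-11))/(-110) + 480/9 = ((2/9 + 0/(-11)) + 1/(-33))/(-110) + 480/9 = ((2*(⅑) + 0*(-1/11)) - 1/33)*(-1/110) + 480*(⅑) = ((2/9 + 0) - 1/33)*(-1/110) + 160/3 = (2/9 - 1/33)*(-1/110) + 160/3 = (19/99)*(-1/110) + 160/3 = -19/10890 + 160/3 = 580781/10890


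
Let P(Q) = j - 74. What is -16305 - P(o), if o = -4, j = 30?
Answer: -16261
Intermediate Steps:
P(Q) = -44 (P(Q) = 30 - 74 = -44)
-16305 - P(o) = -16305 - 1*(-44) = -16305 + 44 = -16261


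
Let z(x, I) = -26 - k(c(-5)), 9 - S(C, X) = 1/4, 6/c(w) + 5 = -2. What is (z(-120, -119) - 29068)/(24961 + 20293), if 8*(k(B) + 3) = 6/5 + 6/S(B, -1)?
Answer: -4072773/6335560 ≈ -0.64284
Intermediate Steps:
c(w) = -6/7 (c(w) = 6/(-5 - 2) = 6/(-7) = 6*(-⅐) = -6/7)
S(C, X) = 35/4 (S(C, X) = 9 - 1/4 = 9 - 1*¼ = 9 - ¼ = 35/4)
k(B) = -387/140 (k(B) = -3 + (6/5 + 6/(35/4))/8 = -3 + (6*(⅕) + 6*(4/35))/8 = -3 + (6/5 + 24/35)/8 = -3 + (⅛)*(66/35) = -3 + 33/140 = -387/140)
z(x, I) = -3253/140 (z(x, I) = -26 - 1*(-387/140) = -26 + 387/140 = -3253/140)
(z(-120, -119) - 29068)/(24961 + 20293) = (-3253/140 - 29068)/(24961 + 20293) = -4072773/140/45254 = -4072773/140*1/45254 = -4072773/6335560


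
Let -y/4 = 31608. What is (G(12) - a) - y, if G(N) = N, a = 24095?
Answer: 102349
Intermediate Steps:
y = -126432 (y = -4*31608 = -126432)
(G(12) - a) - y = (12 - 1*24095) - 1*(-126432) = (12 - 24095) + 126432 = -24083 + 126432 = 102349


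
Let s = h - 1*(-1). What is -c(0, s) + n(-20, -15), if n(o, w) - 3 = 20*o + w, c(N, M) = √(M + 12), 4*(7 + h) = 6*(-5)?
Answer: -412 - I*√6/2 ≈ -412.0 - 1.2247*I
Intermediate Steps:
h = -29/2 (h = -7 + (6*(-5))/4 = -7 + (¼)*(-30) = -7 - 15/2 = -29/2 ≈ -14.500)
s = -27/2 (s = -29/2 - 1*(-1) = -29/2 + 1 = -27/2 ≈ -13.500)
c(N, M) = √(12 + M)
n(o, w) = 3 + w + 20*o (n(o, w) = 3 + (20*o + w) = 3 + (w + 20*o) = 3 + w + 20*o)
-c(0, s) + n(-20, -15) = -√(12 - 27/2) + (3 - 15 + 20*(-20)) = -√(-3/2) + (3 - 15 - 400) = -I*√6/2 - 412 = -412 - I*√6/2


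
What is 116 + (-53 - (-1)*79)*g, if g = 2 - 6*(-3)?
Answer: 636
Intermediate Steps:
g = 20 (g = 2 + 18 = 20)
116 + (-53 - (-1)*79)*g = 116 + (-53 - (-1)*79)*20 = 116 + (-53 - 1*(-79))*20 = 116 + (-53 + 79)*20 = 116 + 26*20 = 116 + 520 = 636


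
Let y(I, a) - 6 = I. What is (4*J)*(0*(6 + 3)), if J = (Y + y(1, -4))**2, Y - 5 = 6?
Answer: 0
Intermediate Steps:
Y = 11 (Y = 5 + 6 = 11)
y(I, a) = 6 + I
J = 324 (J = (11 + (6 + 1))**2 = (11 + 7)**2 = 18**2 = 324)
(4*J)*(0*(6 + 3)) = (4*324)*(0*(6 + 3)) = 1296*(0*9) = 1296*0 = 0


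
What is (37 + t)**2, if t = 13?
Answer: 2500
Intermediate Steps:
(37 + t)**2 = (37 + 13)**2 = 50**2 = 2500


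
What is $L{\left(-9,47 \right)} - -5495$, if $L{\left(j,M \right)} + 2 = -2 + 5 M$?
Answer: $5726$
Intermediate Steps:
$L{\left(j,M \right)} = -4 + 5 M$ ($L{\left(j,M \right)} = -2 + \left(-2 + 5 M\right) = -4 + 5 M$)
$L{\left(-9,47 \right)} - -5495 = \left(-4 + 5 \cdot 47\right) - -5495 = \left(-4 + 235\right) + 5495 = 231 + 5495 = 5726$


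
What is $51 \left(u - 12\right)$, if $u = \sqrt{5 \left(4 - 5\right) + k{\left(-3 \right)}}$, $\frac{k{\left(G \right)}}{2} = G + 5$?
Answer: $-612 + 51 i \approx -612.0 + 51.0 i$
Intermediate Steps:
$k{\left(G \right)} = 10 + 2 G$ ($k{\left(G \right)} = 2 \left(G + 5\right) = 2 \left(5 + G\right) = 10 + 2 G$)
$u = i$ ($u = \sqrt{5 \left(4 - 5\right) + \left(10 + 2 \left(-3\right)\right)} = \sqrt{5 \left(-1\right) + \left(10 - 6\right)} = \sqrt{-5 + 4} = \sqrt{-1} = i \approx 1.0 i$)
$51 \left(u - 12\right) = 51 \left(i - 12\right) = 51 \left(-12 + i\right) = -612 + 51 i$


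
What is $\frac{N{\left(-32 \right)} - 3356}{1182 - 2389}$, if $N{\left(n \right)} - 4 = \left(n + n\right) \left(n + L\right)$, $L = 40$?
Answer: $\frac{3864}{1207} \approx 3.2013$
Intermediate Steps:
$N{\left(n \right)} = 4 + 2 n \left(40 + n\right)$ ($N{\left(n \right)} = 4 + \left(n + n\right) \left(n + 40\right) = 4 + 2 n \left(40 + n\right)$)
$\frac{N{\left(-32 \right)} - 3356}{1182 - 2389} = \frac{\left(4 + 2 \left(-32\right)^{2} + 80 \left(-32\right)\right) - 3356}{1182 - 2389} = \frac{\left(4 + 2 \cdot 1024 - 2560\right) - 3356}{-1207} = \left(\left(4 + 2048 - 2560\right) - 3356\right) \left(- \frac{1}{1207}\right) = \left(-508 - 3356\right) \left(- \frac{1}{1207}\right) = \left(-3864\right) \left(- \frac{1}{1207}\right) = \frac{3864}{1207}$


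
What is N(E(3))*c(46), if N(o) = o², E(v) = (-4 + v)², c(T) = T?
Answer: 46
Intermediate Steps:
N(E(3))*c(46) = ((-4 + 3)²)²*46 = ((-1)²)²*46 = 1²*46 = 1*46 = 46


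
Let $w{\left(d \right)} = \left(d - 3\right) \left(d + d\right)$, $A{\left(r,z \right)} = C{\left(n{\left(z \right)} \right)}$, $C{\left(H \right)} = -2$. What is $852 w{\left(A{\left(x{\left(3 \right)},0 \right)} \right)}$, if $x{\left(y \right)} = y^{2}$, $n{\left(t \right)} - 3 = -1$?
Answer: $17040$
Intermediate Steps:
$n{\left(t \right)} = 2$ ($n{\left(t \right)} = 3 - 1 = 2$)
$A{\left(r,z \right)} = -2$
$w{\left(d \right)} = 2 d \left(-3 + d\right)$ ($w{\left(d \right)} = \left(-3 + d\right) 2 d = 2 d \left(-3 + d\right)$)
$852 w{\left(A{\left(x{\left(3 \right)},0 \right)} \right)} = 852 \cdot 2 \left(-2\right) \left(-3 - 2\right) = 852 \cdot 2 \left(-2\right) \left(-5\right) = 852 \cdot 20 = 17040$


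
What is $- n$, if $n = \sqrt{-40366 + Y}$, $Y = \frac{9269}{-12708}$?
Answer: $- \frac{i \sqrt{181082080141}}{2118} \approx - 200.91 i$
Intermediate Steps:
$Y = - \frac{9269}{12708}$ ($Y = 9269 \left(- \frac{1}{12708}\right) = - \frac{9269}{12708} \approx -0.72938$)
$n = \frac{i \sqrt{181082080141}}{2118}$ ($n = \sqrt{-40366 - \frac{9269}{12708}} = \sqrt{- \frac{512980397}{12708}} = \frac{i \sqrt{181082080141}}{2118} \approx 200.91 i$)
$- n = - \frac{i \sqrt{181082080141}}{2118}$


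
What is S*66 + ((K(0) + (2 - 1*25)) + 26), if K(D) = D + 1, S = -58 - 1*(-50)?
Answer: -524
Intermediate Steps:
S = -8 (S = -58 + 50 = -8)
K(D) = 1 + D
S*66 + ((K(0) + (2 - 1*25)) + 26) = -8*66 + (((1 + 0) + (2 - 1*25)) + 26) = -528 + ((1 + (2 - 25)) + 26) = -528 + ((1 - 23) + 26) = -528 + (-22 + 26) = -528 + 4 = -524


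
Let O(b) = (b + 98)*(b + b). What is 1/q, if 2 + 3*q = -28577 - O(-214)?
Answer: -3/78227 ≈ -3.8350e-5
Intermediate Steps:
O(b) = 2*b*(98 + b) (O(b) = (98 + b)*(2*b) = 2*b*(98 + b))
q = -78227/3 (q = -⅔ + (-28577 - 2*(-214)*(98 - 214))/3 = -⅔ + (-28577 - 2*(-214)*(-116))/3 = -⅔ + (-28577 - 1*49648)/3 = -⅔ + (-28577 - 49648)/3 = -⅔ + (⅓)*(-78225) = -⅔ - 26075 = -78227/3 ≈ -26076.)
1/q = 1/(-78227/3) = -3/78227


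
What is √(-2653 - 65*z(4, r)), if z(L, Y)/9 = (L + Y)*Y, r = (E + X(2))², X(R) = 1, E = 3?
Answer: I*√189853 ≈ 435.72*I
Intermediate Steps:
r = 16 (r = (3 + 1)² = 4² = 16)
z(L, Y) = 9*Y*(L + Y) (z(L, Y) = 9*((L + Y)*Y) = 9*(Y*(L + Y)) = 9*Y*(L + Y))
√(-2653 - 65*z(4, r)) = √(-2653 - 585*16*(4 + 16)) = √(-2653 - 585*16*20) = √(-2653 - 65*2880) = √(-2653 - 187200) = √(-189853) = I*√189853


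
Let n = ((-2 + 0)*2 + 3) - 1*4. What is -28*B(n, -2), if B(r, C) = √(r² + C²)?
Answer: -28*√29 ≈ -150.78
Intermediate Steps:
n = -5 (n = (-2*2 + 3) - 4 = (-4 + 3) - 4 = -1 - 4 = -5)
B(r, C) = √(C² + r²)
-28*B(n, -2) = -28*√((-2)² + (-5)²) = -28*√(4 + 25) = -28*√29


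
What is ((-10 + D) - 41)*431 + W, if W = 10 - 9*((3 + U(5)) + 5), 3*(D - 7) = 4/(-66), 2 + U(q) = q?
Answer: -1887109/99 ≈ -19062.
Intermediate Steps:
U(q) = -2 + q
D = 691/99 (D = 7 + (4/(-66))/3 = 7 + (4*(-1/66))/3 = 7 + (⅓)*(-2/33) = 7 - 2/99 = 691/99 ≈ 6.9798)
W = -89 (W = 10 - 9*((3 + (-2 + 5)) + 5) = 10 - 9*((3 + 3) + 5) = 10 - 9*(6 + 5) = 10 - 9*11 = 10 - 99 = -89)
((-10 + D) - 41)*431 + W = ((-10 + 691/99) - 41)*431 - 89 = (-299/99 - 41)*431 - 89 = -4358/99*431 - 89 = -1878298/99 - 89 = -1887109/99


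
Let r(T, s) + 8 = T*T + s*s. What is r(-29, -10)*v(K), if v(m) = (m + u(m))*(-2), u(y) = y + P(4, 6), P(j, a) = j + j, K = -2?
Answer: -7464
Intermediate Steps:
r(T, s) = -8 + T² + s² (r(T, s) = -8 + (T*T + s*s) = -8 + (T² + s²) = -8 + T² + s²)
P(j, a) = 2*j
u(y) = 8 + y (u(y) = y + 2*4 = y + 8 = 8 + y)
v(m) = -16 - 4*m (v(m) = (m + (8 + m))*(-2) = (8 + 2*m)*(-2) = -16 - 4*m)
r(-29, -10)*v(K) = (-8 + (-29)² + (-10)²)*(-16 - 4*(-2)) = (-8 + 841 + 100)*(-16 + 8) = 933*(-8) = -7464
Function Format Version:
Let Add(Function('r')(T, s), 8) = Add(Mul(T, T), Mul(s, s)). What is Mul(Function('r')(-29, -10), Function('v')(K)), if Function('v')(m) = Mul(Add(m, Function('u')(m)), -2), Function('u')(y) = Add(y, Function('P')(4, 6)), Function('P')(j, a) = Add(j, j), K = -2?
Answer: -7464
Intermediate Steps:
Function('r')(T, s) = Add(-8, Pow(T, 2), Pow(s, 2)) (Function('r')(T, s) = Add(-8, Add(Mul(T, T), Mul(s, s))) = Add(-8, Add(Pow(T, 2), Pow(s, 2))) = Add(-8, Pow(T, 2), Pow(s, 2)))
Function('P')(j, a) = Mul(2, j)
Function('u')(y) = Add(8, y) (Function('u')(y) = Add(y, Mul(2, 4)) = Add(y, 8) = Add(8, y))
Function('v')(m) = Add(-16, Mul(-4, m)) (Function('v')(m) = Mul(Add(m, Add(8, m)), -2) = Mul(Add(8, Mul(2, m)), -2) = Add(-16, Mul(-4, m)))
Mul(Function('r')(-29, -10), Function('v')(K)) = Mul(Add(-8, Pow(-29, 2), Pow(-10, 2)), Add(-16, Mul(-4, -2))) = Mul(Add(-8, 841, 100), Add(-16, 8)) = Mul(933, -8) = -7464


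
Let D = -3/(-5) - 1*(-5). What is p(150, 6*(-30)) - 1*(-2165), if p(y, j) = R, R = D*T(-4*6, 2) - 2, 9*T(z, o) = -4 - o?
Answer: 32389/15 ≈ 2159.3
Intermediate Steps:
D = 28/5 (D = -3*(-⅕) + 5 = ⅗ + 5 = 28/5 ≈ 5.6000)
T(z, o) = -4/9 - o/9 (T(z, o) = (-4 - o)/9 = -4/9 - o/9)
R = -86/15 (R = 28*(-4/9 - ⅑*2)/5 - 2 = 28*(-4/9 - 2/9)/5 - 2 = (28/5)*(-⅔) - 2 = -56/15 - 2 = -86/15 ≈ -5.7333)
p(y, j) = -86/15
p(150, 6*(-30)) - 1*(-2165) = -86/15 - 1*(-2165) = -86/15 + 2165 = 32389/15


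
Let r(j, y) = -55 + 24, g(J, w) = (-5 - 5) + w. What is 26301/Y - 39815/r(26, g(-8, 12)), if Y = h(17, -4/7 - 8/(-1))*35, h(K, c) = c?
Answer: 11167231/8060 ≈ 1385.5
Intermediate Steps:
g(J, w) = -10 + w
Y = 260 (Y = (-4/7 - 8/(-1))*35 = (-4*⅐ - 8*(-1))*35 = (-4/7 + 8)*35 = (52/7)*35 = 260)
r(j, y) = -31
26301/Y - 39815/r(26, g(-8, 12)) = 26301/260 - 39815/(-31) = 26301*(1/260) - 39815*(-1/31) = 26301/260 + 39815/31 = 11167231/8060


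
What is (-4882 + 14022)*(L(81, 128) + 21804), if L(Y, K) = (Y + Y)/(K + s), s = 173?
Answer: 59987337240/301 ≈ 1.9929e+8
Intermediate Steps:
L(Y, K) = 2*Y/(173 + K) (L(Y, K) = (Y + Y)/(K + 173) = (2*Y)/(173 + K) = 2*Y/(173 + K))
(-4882 + 14022)*(L(81, 128) + 21804) = (-4882 + 14022)*(2*81/(173 + 128) + 21804) = 9140*(2*81/301 + 21804) = 9140*(2*81*(1/301) + 21804) = 9140*(162/301 + 21804) = 9140*(6563166/301) = 59987337240/301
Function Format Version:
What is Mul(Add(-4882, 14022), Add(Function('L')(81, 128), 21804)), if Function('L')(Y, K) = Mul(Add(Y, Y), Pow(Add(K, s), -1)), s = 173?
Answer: Rational(59987337240, 301) ≈ 1.9929e+8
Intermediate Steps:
Function('L')(Y, K) = Mul(2, Y, Pow(Add(173, K), -1)) (Function('L')(Y, K) = Mul(Add(Y, Y), Pow(Add(K, 173), -1)) = Mul(Mul(2, Y), Pow(Add(173, K), -1)) = Mul(2, Y, Pow(Add(173, K), -1)))
Mul(Add(-4882, 14022), Add(Function('L')(81, 128), 21804)) = Mul(Add(-4882, 14022), Add(Mul(2, 81, Pow(Add(173, 128), -1)), 21804)) = Mul(9140, Add(Mul(2, 81, Pow(301, -1)), 21804)) = Mul(9140, Add(Mul(2, 81, Rational(1, 301)), 21804)) = Mul(9140, Add(Rational(162, 301), 21804)) = Mul(9140, Rational(6563166, 301)) = Rational(59987337240, 301)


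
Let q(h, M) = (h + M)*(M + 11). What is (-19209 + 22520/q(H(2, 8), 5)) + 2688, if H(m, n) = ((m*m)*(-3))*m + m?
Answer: -564529/34 ≈ -16604.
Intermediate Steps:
H(m, n) = m - 3*m³ (H(m, n) = (m²*(-3))*m + m = (-3*m²)*m + m = -3*m³ + m = m - 3*m³)
q(h, M) = (11 + M)*(M + h) (q(h, M) = (M + h)*(11 + M) = (11 + M)*(M + h))
(-19209 + 22520/q(H(2, 8), 5)) + 2688 = (-19209 + 22520/(5² + 11*5 + 11*(2 - 3*2³) + 5*(2 - 3*2³))) + 2688 = (-19209 + 22520/(25 + 55 + 11*(2 - 3*8) + 5*(2 - 3*8))) + 2688 = (-19209 + 22520/(25 + 55 + 11*(2 - 24) + 5*(2 - 24))) + 2688 = (-19209 + 22520/(25 + 55 + 11*(-22) + 5*(-22))) + 2688 = (-19209 + 22520/(25 + 55 - 242 - 110)) + 2688 = (-19209 + 22520/(-272)) + 2688 = (-19209 + 22520*(-1/272)) + 2688 = (-19209 - 2815/34) + 2688 = -655921/34 + 2688 = -564529/34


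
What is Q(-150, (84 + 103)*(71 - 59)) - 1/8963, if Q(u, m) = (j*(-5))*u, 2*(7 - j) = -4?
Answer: 60500249/8963 ≈ 6750.0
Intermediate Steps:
j = 9 (j = 7 - ½*(-4) = 7 + 2 = 9)
Q(u, m) = -45*u (Q(u, m) = (9*(-5))*u = -45*u)
Q(-150, (84 + 103)*(71 - 59)) - 1/8963 = -45*(-150) - 1/8963 = 6750 - 1*1/8963 = 6750 - 1/8963 = 60500249/8963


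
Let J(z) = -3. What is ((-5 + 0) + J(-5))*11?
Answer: -88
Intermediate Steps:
((-5 + 0) + J(-5))*11 = ((-5 + 0) - 3)*11 = (-5 - 3)*11 = -8*11 = -88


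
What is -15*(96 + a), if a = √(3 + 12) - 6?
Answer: -1350 - 15*√15 ≈ -1408.1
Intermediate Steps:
a = -6 + √15 (a = √15 - 6 = -6 + √15 ≈ -2.1270)
-15*(96 + a) = -15*(96 + (-6 + √15)) = -15*(90 + √15) = -1350 - 15*√15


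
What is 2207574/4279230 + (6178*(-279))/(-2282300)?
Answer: 7663143383/6028695450 ≈ 1.2711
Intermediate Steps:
2207574/4279230 + (6178*(-279))/(-2282300) = 2207574*(1/4279230) - 1723662*(-1/2282300) = 13627/26415 + 861831/1141150 = 7663143383/6028695450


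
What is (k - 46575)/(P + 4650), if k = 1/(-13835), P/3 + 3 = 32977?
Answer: -322182563/716459310 ≈ -0.44969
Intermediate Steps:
P = 98922 (P = -9 + 3*32977 = -9 + 98931 = 98922)
k = -1/13835 ≈ -7.2280e-5
(k - 46575)/(P + 4650) = (-1/13835 - 46575)/(98922 + 4650) = -644365126/13835/103572 = -644365126/13835*1/103572 = -322182563/716459310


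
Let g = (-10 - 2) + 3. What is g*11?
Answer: -99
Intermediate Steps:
g = -9 (g = -12 + 3 = -9)
g*11 = -9*11 = -99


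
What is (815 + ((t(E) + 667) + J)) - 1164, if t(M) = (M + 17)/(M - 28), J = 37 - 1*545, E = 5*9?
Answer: -3168/17 ≈ -186.35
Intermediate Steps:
E = 45
J = -508 (J = 37 - 545 = -508)
t(M) = (17 + M)/(-28 + M)
(815 + ((t(E) + 667) + J)) - 1164 = (815 + (((17 + 45)/(-28 + 45) + 667) - 508)) - 1164 = (815 + ((62/17 + 667) - 508)) - 1164 = (815 + (11401/17 - 508)) - 1164 = (815 + 2765/17) - 1164 = 16620/17 - 1164 = -3168/17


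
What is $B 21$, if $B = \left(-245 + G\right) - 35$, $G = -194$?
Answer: $-9954$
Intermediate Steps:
$B = -474$ ($B = \left(-245 - 194\right) - 35 = -439 - 35 = -474$)
$B 21 = \left(-474\right) 21 = -9954$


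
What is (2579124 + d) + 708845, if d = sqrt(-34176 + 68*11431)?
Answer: 3287969 + 2*sqrt(185783) ≈ 3.2888e+6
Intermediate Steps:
d = 2*sqrt(185783) (d = sqrt(-34176 + 777308) = sqrt(743132) = 2*sqrt(185783) ≈ 862.05)
(2579124 + d) + 708845 = (2579124 + 2*sqrt(185783)) + 708845 = 3287969 + 2*sqrt(185783)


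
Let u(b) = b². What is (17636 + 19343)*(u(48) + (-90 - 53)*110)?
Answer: -496480054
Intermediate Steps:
(17636 + 19343)*(u(48) + (-90 - 53)*110) = (17636 + 19343)*(48² + (-90 - 53)*110) = 36979*(2304 - 143*110) = 36979*(2304 - 15730) = 36979*(-13426) = -496480054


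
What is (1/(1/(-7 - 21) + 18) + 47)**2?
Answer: 560221561/253009 ≈ 2214.2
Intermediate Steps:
(1/(1/(-7 - 21) + 18) + 47)**2 = (1/(1/(-28) + 18) + 47)**2 = (1/(-1/28 + 18) + 47)**2 = (1/(503/28) + 47)**2 = (28/503 + 47)**2 = (23669/503)**2 = 560221561/253009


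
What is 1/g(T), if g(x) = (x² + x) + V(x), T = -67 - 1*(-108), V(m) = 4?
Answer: 1/1726 ≈ 0.00057937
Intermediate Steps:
T = 41 (T = -67 + 108 = 41)
g(x) = 4 + x + x² (g(x) = (x² + x) + 4 = (x + x²) + 4 = 4 + x + x²)
1/g(T) = 1/(4 + 41 + 41²) = 1/(4 + 41 + 1681) = 1/1726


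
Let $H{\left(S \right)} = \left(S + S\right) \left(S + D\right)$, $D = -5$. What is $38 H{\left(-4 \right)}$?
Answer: $2736$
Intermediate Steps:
$H{\left(S \right)} = 2 S \left(-5 + S\right)$ ($H{\left(S \right)} = \left(S + S\right) \left(S - 5\right) = 2 S \left(-5 + S\right)$)
$38 H{\left(-4 \right)} = 38 \cdot 2 \left(-4\right) \left(-5 - 4\right) = 38 \cdot 2 \left(-4\right) \left(-9\right) = 38 \cdot 72 = 2736$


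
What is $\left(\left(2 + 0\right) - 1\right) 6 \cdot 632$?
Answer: $3792$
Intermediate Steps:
$\left(\left(2 + 0\right) - 1\right) 6 \cdot 632 = \left(2 - 1\right) 6 \cdot 632 = 1 \cdot 6 \cdot 632 = 6 \cdot 632 = 3792$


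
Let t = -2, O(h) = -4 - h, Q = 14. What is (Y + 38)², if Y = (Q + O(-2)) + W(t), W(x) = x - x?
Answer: 2500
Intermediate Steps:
W(x) = 0
Y = 12 (Y = (14 + (-4 - 1*(-2))) + 0 = (14 + (-4 + 2)) + 0 = (14 - 2) + 0 = 12 + 0 = 12)
(Y + 38)² = (12 + 38)² = 50² = 2500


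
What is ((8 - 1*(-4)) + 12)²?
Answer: 576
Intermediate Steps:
((8 - 1*(-4)) + 12)² = ((8 + 4) + 12)² = (12 + 12)² = 24² = 576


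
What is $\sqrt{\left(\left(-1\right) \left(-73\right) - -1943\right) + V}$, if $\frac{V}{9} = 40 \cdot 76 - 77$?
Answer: $3 \sqrt{3187} \approx 169.36$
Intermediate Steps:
$V = 26667$ ($V = 9 \left(40 \cdot 76 - 77\right) = 9 \left(3040 - 77\right) = 9 \cdot 2963 = 26667$)
$\sqrt{\left(\left(-1\right) \left(-73\right) - -1943\right) + V} = \sqrt{\left(\left(-1\right) \left(-73\right) - -1943\right) + 26667} = \sqrt{\left(73 + 1943\right) + 26667} = \sqrt{2016 + 26667} = \sqrt{28683} = 3 \sqrt{3187}$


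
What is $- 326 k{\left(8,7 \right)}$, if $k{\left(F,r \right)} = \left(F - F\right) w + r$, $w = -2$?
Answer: $-2282$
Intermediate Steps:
$k{\left(F,r \right)} = r$ ($k{\left(F,r \right)} = \left(F - F\right) \left(-2\right) + r = 0 \left(-2\right) + r = 0 + r = r$)
$- 326 k{\left(8,7 \right)} = \left(-326\right) 7 = -2282$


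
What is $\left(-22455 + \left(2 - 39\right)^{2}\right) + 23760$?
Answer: $2674$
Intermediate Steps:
$\left(-22455 + \left(2 - 39\right)^{2}\right) + 23760 = \left(-22455 + \left(-37\right)^{2}\right) + 23760 = \left(-22455 + 1369\right) + 23760 = -21086 + 23760 = 2674$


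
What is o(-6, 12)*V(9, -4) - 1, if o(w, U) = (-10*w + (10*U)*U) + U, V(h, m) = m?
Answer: -6049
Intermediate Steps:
o(w, U) = U - 10*w + 10*U² (o(w, U) = (-10*w + 10*U²) + U = U - 10*w + 10*U²)
o(-6, 12)*V(9, -4) - 1 = (12 - 10*(-6) + 10*12²)*(-4) - 1 = (12 + 60 + 10*144)*(-4) - 1 = (12 + 60 + 1440)*(-4) - 1 = 1512*(-4) - 1 = -6048 - 1 = -6049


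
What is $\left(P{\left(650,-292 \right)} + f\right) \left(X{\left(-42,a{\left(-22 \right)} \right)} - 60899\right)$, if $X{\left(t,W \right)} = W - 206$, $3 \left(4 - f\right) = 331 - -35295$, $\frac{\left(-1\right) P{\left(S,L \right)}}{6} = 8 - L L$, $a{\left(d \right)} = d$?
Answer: $- \frac{91629006238}{3} \approx -3.0543 \cdot 10^{10}$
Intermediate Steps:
$P{\left(S,L \right)} = -48 + 6 L^{2}$ ($P{\left(S,L \right)} = - 6 \left(8 - L L\right) = - 6 \left(8 - L^{2}\right) = -48 + 6 L^{2}$)
$f = - \frac{35614}{3}$ ($f = 4 - \frac{331 - -35295}{3} = 4 - \frac{331 + 35295}{3} = 4 - \frac{35626}{3} = - \frac{35614}{3} \approx -11871.0$)
$X{\left(t,W \right)} = -206 + W$ ($X{\left(t,W \right)} = W - 206 = -206 + W$)
$\left(P{\left(650,-292 \right)} + f\right) \left(X{\left(-42,a{\left(-22 \right)} \right)} - 60899\right) = \left(\left(-48 + 6 \left(-292\right)^{2}\right) - \frac{35614}{3}\right) \left(\left(-206 - 22\right) - 60899\right) = \left(\left(-48 + 6 \cdot 85264\right) - \frac{35614}{3}\right) \left(-228 - 60899\right) = \left(\left(-48 + 511584\right) - \frac{35614}{3}\right) \left(-61127\right) = \left(511536 - \frac{35614}{3}\right) \left(-61127\right) = \frac{1498994}{3} \left(-61127\right) = - \frac{91629006238}{3}$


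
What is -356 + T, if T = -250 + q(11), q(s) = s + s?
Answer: -584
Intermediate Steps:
q(s) = 2*s
T = -228 (T = -250 + 2*11 = -250 + 22 = -228)
-356 + T = -356 - 228 = -584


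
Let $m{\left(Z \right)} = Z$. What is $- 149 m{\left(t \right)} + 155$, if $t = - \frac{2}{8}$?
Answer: $\frac{769}{4} \approx 192.25$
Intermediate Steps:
$t = - \frac{1}{4}$ ($t = \left(-2\right) \frac{1}{8} = - \frac{1}{4} \approx -0.25$)
$- 149 m{\left(t \right)} + 155 = \left(-149\right) \left(- \frac{1}{4}\right) + 155 = \frac{149}{4} + 155 = \frac{769}{4}$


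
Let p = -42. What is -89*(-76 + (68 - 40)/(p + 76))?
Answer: 113742/17 ≈ 6690.7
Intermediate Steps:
-89*(-76 + (68 - 40)/(p + 76)) = -89*(-76 + (68 - 40)/(-42 + 76)) = -89*(-76 + 28/34) = -89*(-76 + 28*(1/34)) = -89*(-76 + 14/17) = -89*(-1278/17) = 113742/17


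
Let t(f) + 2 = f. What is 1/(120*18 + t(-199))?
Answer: 1/1959 ≈ 0.00051046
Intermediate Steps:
t(f) = -2 + f
1/(120*18 + t(-199)) = 1/(120*18 + (-2 - 199)) = 1/(2160 - 201) = 1/1959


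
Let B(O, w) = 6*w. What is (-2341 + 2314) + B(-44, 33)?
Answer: 171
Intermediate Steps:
(-2341 + 2314) + B(-44, 33) = (-2341 + 2314) + 6*33 = -27 + 198 = 171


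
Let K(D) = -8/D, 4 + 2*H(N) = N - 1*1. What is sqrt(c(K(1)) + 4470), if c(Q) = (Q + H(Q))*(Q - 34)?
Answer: sqrt(5079) ≈ 71.267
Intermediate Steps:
H(N) = -5/2 + N/2 (H(N) = -2 + (N - 1*1)/2 = -2 + (N - 1)/2 = -2 + (-1 + N)/2 = -2 + (-1/2 + N/2) = -5/2 + N/2)
c(Q) = (-34 + Q)*(-5/2 + 3*Q/2) (c(Q) = (Q + (-5/2 + Q/2))*(Q - 34) = (-5/2 + 3*Q/2)*(-34 + Q) = (-34 + Q)*(-5/2 + 3*Q/2))
sqrt(c(K(1)) + 4470) = sqrt((85 - (-428)/1 + 3*(-8/1)**2/2) + 4470) = sqrt((85 - (-428) + 3*(-8*1)**2/2) + 4470) = sqrt((85 - 107/2*(-8) + (3/2)*(-8)**2) + 4470) = sqrt((85 + 428 + (3/2)*64) + 4470) = sqrt((85 + 428 + 96) + 4470) = sqrt(609 + 4470) = sqrt(5079)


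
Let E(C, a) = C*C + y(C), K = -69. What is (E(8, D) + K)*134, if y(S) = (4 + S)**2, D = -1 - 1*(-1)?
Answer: 18626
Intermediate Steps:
D = 0 (D = -1 + 1 = 0)
E(C, a) = C**2 + (4 + C)**2 (E(C, a) = C*C + (4 + C)**2 = C**2 + (4 + C)**2)
(E(8, D) + K)*134 = ((8**2 + (4 + 8)**2) - 69)*134 = ((64 + 12**2) - 69)*134 = ((64 + 144) - 69)*134 = (208 - 69)*134 = 139*134 = 18626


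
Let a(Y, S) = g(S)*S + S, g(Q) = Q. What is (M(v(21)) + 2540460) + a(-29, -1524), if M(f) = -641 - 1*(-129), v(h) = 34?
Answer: 4861000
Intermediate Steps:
M(f) = -512 (M(f) = -641 + 129 = -512)
a(Y, S) = S + S**2 (a(Y, S) = S*S + S = S**2 + S = S + S**2)
(M(v(21)) + 2540460) + a(-29, -1524) = (-512 + 2540460) - 1524*(1 - 1524) = 2539948 - 1524*(-1523) = 2539948 + 2321052 = 4861000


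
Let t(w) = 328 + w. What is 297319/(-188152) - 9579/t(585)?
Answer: -2073760255/171782776 ≈ -12.072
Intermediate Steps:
297319/(-188152) - 9579/t(585) = 297319/(-188152) - 9579/(328 + 585) = 297319*(-1/188152) - 9579/913 = -297319/188152 - 9579*1/913 = -297319/188152 - 9579/913 = -2073760255/171782776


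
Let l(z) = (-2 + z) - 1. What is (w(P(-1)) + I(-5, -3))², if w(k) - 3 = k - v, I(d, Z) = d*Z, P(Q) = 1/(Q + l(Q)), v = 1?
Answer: 7056/25 ≈ 282.24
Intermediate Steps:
l(z) = -3 + z
P(Q) = 1/(-3 + 2*Q) (P(Q) = 1/(Q + (-3 + Q)) = 1/(-3 + 2*Q))
I(d, Z) = Z*d
w(k) = 2 + k (w(k) = 3 + (k - 1*1) = 3 + (k - 1) = 3 + (-1 + k) = 2 + k)
(w(P(-1)) + I(-5, -3))² = ((2 + 1/(-3 + 2*(-1))) - 3*(-5))² = ((2 + 1/(-3 - 2)) + 15)² = ((2 + 1/(-5)) + 15)² = ((2 - ⅕) + 15)² = (9/5 + 15)² = (84/5)² = 7056/25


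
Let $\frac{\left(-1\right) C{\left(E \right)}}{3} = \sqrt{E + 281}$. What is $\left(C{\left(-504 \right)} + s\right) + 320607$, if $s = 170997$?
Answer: $491604 - 3 i \sqrt{223} \approx 4.916 \cdot 10^{5} - 44.8 i$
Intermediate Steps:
$C{\left(E \right)} = - 3 \sqrt{281 + E}$ ($C{\left(E \right)} = - 3 \sqrt{E + 281} = - 3 \sqrt{281 + E}$)
$\left(C{\left(-504 \right)} + s\right) + 320607 = \left(- 3 \sqrt{281 - 504} + 170997\right) + 320607 = \left(- 3 \sqrt{-223} + 170997\right) + 320607 = \left(- 3 i \sqrt{223} + 170997\right) + 320607 = \left(170997 - 3 i \sqrt{223}\right) + 320607 = 491604 - 3 i \sqrt{223}$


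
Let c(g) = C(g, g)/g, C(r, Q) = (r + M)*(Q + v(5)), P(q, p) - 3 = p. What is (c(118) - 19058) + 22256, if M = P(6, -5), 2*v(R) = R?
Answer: 195671/59 ≈ 3316.5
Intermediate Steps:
P(q, p) = 3 + p
v(R) = R/2
M = -2 (M = 3 - 5 = -2)
C(r, Q) = (-2 + r)*(5/2 + Q) (C(r, Q) = (r - 2)*(Q + (1/2)*5) = (-2 + r)*(Q + 5/2) = (-2 + r)*(5/2 + Q))
c(g) = (-5 + g**2 + g/2)/g (c(g) = (-5 - 2*g + 5*g/2 + g*g)/g = (-5 - 2*g + 5*g/2 + g**2)/g = (-5 + g**2 + g/2)/g)
(c(118) - 19058) + 22256 = ((1/2 + 118 - 5/118) - 19058) + 22256 = (6989/59 - 19058) + 22256 = -1117433/59 + 22256 = 195671/59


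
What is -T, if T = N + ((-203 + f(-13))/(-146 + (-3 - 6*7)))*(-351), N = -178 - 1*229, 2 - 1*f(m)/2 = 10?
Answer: 154606/191 ≈ 809.46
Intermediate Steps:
f(m) = -16 (f(m) = 4 - 2*10 = 4 - 20 = -16)
N = -407 (N = -178 - 229 = -407)
T = -154606/191 (T = -407 + ((-203 - 16)/(-146 + (-3 - 6*7)))*(-351) = -407 - 219/(-146 + (-3 - 42))*(-351) = -407 - 219/(-146 - 45)*(-351) = -407 - 219/(-191)*(-351) = -407 - 219*(-1/191)*(-351) = -407 + (219/191)*(-351) = -407 - 76869/191 = -154606/191 ≈ -809.46)
-T = -1*(-154606/191) = 154606/191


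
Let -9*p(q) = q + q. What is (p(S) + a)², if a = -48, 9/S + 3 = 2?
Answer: 2116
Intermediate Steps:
S = -9 (S = 9/(-3 + 2) = 9/(-1) = 9*(-1) = -9)
p(q) = -2*q/9 (p(q) = -(q + q)/9 = -2*q/9)
(p(S) + a)² = (-2/9*(-9) - 48)² = (2 - 48)² = (-46)² = 2116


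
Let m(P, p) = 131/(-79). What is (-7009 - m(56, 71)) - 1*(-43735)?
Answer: 2901485/79 ≈ 36728.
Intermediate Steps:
m(P, p) = -131/79 (m(P, p) = 131*(-1/79) = -131/79)
(-7009 - m(56, 71)) - 1*(-43735) = (-7009 - 1*(-131/79)) - 1*(-43735) = (-7009 + 131/79) + 43735 = -553580/79 + 43735 = 2901485/79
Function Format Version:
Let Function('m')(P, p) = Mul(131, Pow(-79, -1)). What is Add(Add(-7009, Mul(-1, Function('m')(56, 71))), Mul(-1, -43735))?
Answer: Rational(2901485, 79) ≈ 36728.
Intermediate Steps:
Function('m')(P, p) = Rational(-131, 79) (Function('m')(P, p) = Mul(131, Rational(-1, 79)) = Rational(-131, 79))
Add(Add(-7009, Mul(-1, Function('m')(56, 71))), Mul(-1, -43735)) = Add(Add(-7009, Mul(-1, Rational(-131, 79))), Mul(-1, -43735)) = Add(Add(-7009, Rational(131, 79)), 43735) = Add(Rational(-553580, 79), 43735) = Rational(2901485, 79)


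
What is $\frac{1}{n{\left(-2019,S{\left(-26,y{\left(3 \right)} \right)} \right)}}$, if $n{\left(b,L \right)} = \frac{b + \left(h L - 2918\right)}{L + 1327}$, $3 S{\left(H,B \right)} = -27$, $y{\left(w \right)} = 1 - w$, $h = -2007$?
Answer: $\frac{659}{6563} \approx 0.10041$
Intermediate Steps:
$S{\left(H,B \right)} = -9$ ($S{\left(H,B \right)} = \frac{1}{3} \left(-27\right) = -9$)
$n{\left(b,L \right)} = \frac{-2918 + b - 2007 L}{1327 + L}$ ($n{\left(b,L \right)} = \frac{b - \left(2918 + 2007 L\right)}{L + 1327} = \frac{b - \left(2918 + 2007 L\right)}{1327 + L} = \frac{-2918 + b - 2007 L}{1327 + L}$)
$\frac{1}{n{\left(-2019,S{\left(-26,y{\left(3 \right)} \right)} \right)}} = \frac{1}{\frac{1}{1327 - 9} \left(-2918 - 2019 - -18063\right)} = \frac{1}{\frac{1}{1318} \left(-2918 - 2019 + 18063\right)} = \frac{1}{\frac{1}{1318} \cdot 13126} = \frac{1}{\frac{6563}{659}} = \frac{659}{6563}$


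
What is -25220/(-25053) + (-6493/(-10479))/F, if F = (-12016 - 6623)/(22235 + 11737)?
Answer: -501481744/4087973169 ≈ -0.12267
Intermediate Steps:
F = -327/596 (F = -18639/33972 = -18639*1/33972 = -327/596 ≈ -0.54866)
-25220/(-25053) + (-6493/(-10479))/F = -25220/(-25053) + (-6493/(-10479))/(-327/596) = -25220*(-1/25053) - 6493*(-1/10479)*(-596/327) = 25220/25053 + (6493/10479)*(-596/327) = 25220/25053 - 3869828/3426633 = -501481744/4087973169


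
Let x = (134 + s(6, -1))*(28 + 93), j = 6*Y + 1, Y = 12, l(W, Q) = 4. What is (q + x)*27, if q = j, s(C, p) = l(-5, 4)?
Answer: 452817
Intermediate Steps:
s(C, p) = 4
j = 73 (j = 6*12 + 1 = 72 + 1 = 73)
x = 16698 (x = (134 + 4)*(28 + 93) = 138*121 = 16698)
q = 73
(q + x)*27 = (73 + 16698)*27 = 16771*27 = 452817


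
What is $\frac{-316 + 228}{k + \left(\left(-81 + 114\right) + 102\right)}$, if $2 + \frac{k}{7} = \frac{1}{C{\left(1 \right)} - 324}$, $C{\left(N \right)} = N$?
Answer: $- \frac{7106}{9769} \approx -0.7274$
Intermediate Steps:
$k = - \frac{4529}{323}$ ($k = -14 + \frac{7}{1 - 324} = -14 + \frac{7}{-323} = -14 + 7 \left(- \frac{1}{323}\right) = -14 - \frac{7}{323} = - \frac{4529}{323} \approx -14.022$)
$\frac{-316 + 228}{k + \left(\left(-81 + 114\right) + 102\right)} = \frac{-316 + 228}{- \frac{4529}{323} + \left(\left(-81 + 114\right) + 102\right)} = - \frac{88}{- \frac{4529}{323} + \left(33 + 102\right)} = - \frac{88}{- \frac{4529}{323} + 135} = - \frac{88}{\frac{39076}{323}} = \left(-88\right) \frac{323}{39076} = - \frac{7106}{9769}$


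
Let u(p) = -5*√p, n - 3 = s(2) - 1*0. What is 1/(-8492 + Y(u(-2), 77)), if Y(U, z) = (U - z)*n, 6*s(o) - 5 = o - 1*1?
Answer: I/(20*(√2 - 440*I)) ≈ -0.00011364 + 3.6524e-7*I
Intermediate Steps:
s(o) = ⅔ + o/6 (s(o) = ⅚ + (o - 1*1)/6 = ⅚ + (o - 1)/6 = ⅚ + (-1 + o)/6 = ⅚ + (-⅙ + o/6) = ⅔ + o/6)
n = 4 (n = 3 + ((⅔ + (⅙)*2) - 1*0) = 3 + ((⅔ + ⅓) + 0) = 3 + (1 + 0) = 3 + 1 = 4)
Y(U, z) = -4*z + 4*U (Y(U, z) = (U - z)*4 = -4*z + 4*U)
1/(-8492 + Y(u(-2), 77)) = 1/(-8492 + (-4*77 + 4*(-5*I*√2))) = 1/(-8492 + (-308 + 4*(-5*I*√2))) = 1/(-8492 + (-308 - 20*I*√2)) = 1/(-8800 - 20*I*√2)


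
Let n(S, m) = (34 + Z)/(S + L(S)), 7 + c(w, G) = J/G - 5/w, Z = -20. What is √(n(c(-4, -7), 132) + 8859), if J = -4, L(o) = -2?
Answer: √357833667/201 ≈ 94.112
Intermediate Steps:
c(w, G) = -7 - 5/w - 4/G (c(w, G) = -7 + (-4/G - 5/w) = -7 + (-5/w - 4/G) = -7 - 5/w - 4/G)
n(S, m) = 14/(-2 + S) (n(S, m) = (34 - 20)/(S - 2) = 14/(-2 + S))
√(n(c(-4, -7), 132) + 8859) = √(14/(-2 + (-7 - 5/(-4) - 4/(-7))) + 8859) = √(14/(-2 + (-7 - 5*(-¼) - 4*(-⅐))) + 8859) = √(14/(-2 + (-7 + 5/4 + 4/7)) + 8859) = √(14/(-2 - 145/28) + 8859) = √(14/(-201/28) + 8859) = √(14*(-28/201) + 8859) = √(-392/201 + 8859) = √(1780267/201) = √357833667/201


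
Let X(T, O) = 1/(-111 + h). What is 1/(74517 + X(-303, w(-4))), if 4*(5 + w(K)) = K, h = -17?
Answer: 128/9538175 ≈ 1.3420e-5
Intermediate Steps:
w(K) = -5 + K/4
X(T, O) = -1/128 (X(T, O) = 1/(-111 - 17) = 1/(-128) = -1/128)
1/(74517 + X(-303, w(-4))) = 1/(74517 - 1/128) = 1/(9538175/128) = 128/9538175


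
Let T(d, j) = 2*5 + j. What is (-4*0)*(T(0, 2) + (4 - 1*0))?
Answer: 0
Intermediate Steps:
T(d, j) = 10 + j
(-4*0)*(T(0, 2) + (4 - 1*0)) = (-4*0)*((10 + 2) + (4 - 1*0)) = 0*(12 + (4 + 0)) = 0*(12 + 4) = 0*16 = 0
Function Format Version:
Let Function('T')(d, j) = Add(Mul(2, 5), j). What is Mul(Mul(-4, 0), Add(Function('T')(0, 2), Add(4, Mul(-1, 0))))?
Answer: 0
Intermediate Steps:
Function('T')(d, j) = Add(10, j)
Mul(Mul(-4, 0), Add(Function('T')(0, 2), Add(4, Mul(-1, 0)))) = Mul(Mul(-4, 0), Add(Add(10, 2), Add(4, Mul(-1, 0)))) = Mul(0, Add(12, Add(4, 0))) = Mul(0, Add(12, 4)) = Mul(0, 16) = 0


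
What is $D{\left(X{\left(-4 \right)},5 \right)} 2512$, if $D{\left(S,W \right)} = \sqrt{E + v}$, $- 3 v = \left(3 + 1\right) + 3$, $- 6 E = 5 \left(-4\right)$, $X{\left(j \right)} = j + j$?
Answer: $2512$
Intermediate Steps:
$X{\left(j \right)} = 2 j$
$E = \frac{10}{3}$ ($E = - \frac{5 \left(-4\right)}{6} = \left(- \frac{1}{6}\right) \left(-20\right) = \frac{10}{3} \approx 3.3333$)
$v = - \frac{7}{3}$ ($v = - \frac{\left(3 + 1\right) + 3}{3} = - \frac{4 + 3}{3} = \left(- \frac{1}{3}\right) 7 = - \frac{7}{3} \approx -2.3333$)
$D{\left(S,W \right)} = 1$ ($D{\left(S,W \right)} = \sqrt{\frac{10}{3} - \frac{7}{3}} = \sqrt{1} = 1$)
$D{\left(X{\left(-4 \right)},5 \right)} 2512 = 1 \cdot 2512 = 2512$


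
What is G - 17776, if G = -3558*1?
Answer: -21334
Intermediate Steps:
G = -3558
G - 17776 = -3558 - 17776 = -21334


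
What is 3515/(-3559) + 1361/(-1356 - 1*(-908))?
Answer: -6418519/1594432 ≈ -4.0256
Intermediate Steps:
3515/(-3559) + 1361/(-1356 - 1*(-908)) = 3515*(-1/3559) + 1361/(-1356 + 908) = -3515/3559 + 1361/(-448) = -3515/3559 + 1361*(-1/448) = -3515/3559 - 1361/448 = -6418519/1594432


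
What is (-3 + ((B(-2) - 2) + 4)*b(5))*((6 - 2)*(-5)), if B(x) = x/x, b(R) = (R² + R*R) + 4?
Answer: -3180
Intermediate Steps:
b(R) = 4 + 2*R² (b(R) = (R² + R²) + 4 = 2*R² + 4 = 4 + 2*R²)
B(x) = 1
(-3 + ((B(-2) - 2) + 4)*b(5))*((6 - 2)*(-5)) = (-3 + ((1 - 2) + 4)*(4 + 2*5²))*((6 - 2)*(-5)) = (-3 + (-1 + 4)*(4 + 2*25))*(4*(-5)) = (-3 + 3*(4 + 50))*(-20) = (-3 + 3*54)*(-20) = (-3 + 162)*(-20) = 159*(-20) = -3180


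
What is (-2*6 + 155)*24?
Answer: 3432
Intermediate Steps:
(-2*6 + 155)*24 = (-12 + 155)*24 = 143*24 = 3432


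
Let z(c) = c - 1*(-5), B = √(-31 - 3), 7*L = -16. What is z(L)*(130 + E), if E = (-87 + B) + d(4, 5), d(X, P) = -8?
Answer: 95 + 19*I*√34/7 ≈ 95.0 + 15.827*I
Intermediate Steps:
L = -16/7 (L = (⅐)*(-16) = -16/7 ≈ -2.2857)
B = I*√34 (B = √(-34) = I*√34 ≈ 5.8309*I)
z(c) = 5 + c (z(c) = c + 5 = 5 + c)
E = -95 + I*√34 (E = (-87 + I*√34) - 8 = -95 + I*√34 ≈ -95.0 + 5.831*I)
z(L)*(130 + E) = (5 - 16/7)*(130 + (-95 + I*√34)) = 19*(35 + I*√34)/7 = 95 + 19*I*√34/7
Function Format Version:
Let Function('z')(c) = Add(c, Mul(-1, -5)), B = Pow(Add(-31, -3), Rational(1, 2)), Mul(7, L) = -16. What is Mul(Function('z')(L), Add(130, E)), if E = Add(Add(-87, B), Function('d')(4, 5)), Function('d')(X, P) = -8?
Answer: Add(95, Mul(Rational(19, 7), I, Pow(34, Rational(1, 2)))) ≈ Add(95.000, Mul(15.827, I))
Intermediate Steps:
L = Rational(-16, 7) (L = Mul(Rational(1, 7), -16) = Rational(-16, 7) ≈ -2.2857)
B = Mul(I, Pow(34, Rational(1, 2))) (B = Pow(-34, Rational(1, 2)) = Mul(I, Pow(34, Rational(1, 2))) ≈ Mul(5.8309, I))
Function('z')(c) = Add(5, c) (Function('z')(c) = Add(c, 5) = Add(5, c))
E = Add(-95, Mul(I, Pow(34, Rational(1, 2)))) (E = Add(Add(-87, Mul(I, Pow(34, Rational(1, 2)))), -8) = Add(-95, Mul(I, Pow(34, Rational(1, 2)))) ≈ Add(-95.000, Mul(5.8310, I)))
Mul(Function('z')(L), Add(130, E)) = Mul(Add(5, Rational(-16, 7)), Add(130, Add(-95, Mul(I, Pow(34, Rational(1, 2)))))) = Mul(Rational(19, 7), Add(35, Mul(I, Pow(34, Rational(1, 2))))) = Add(95, Mul(Rational(19, 7), I, Pow(34, Rational(1, 2))))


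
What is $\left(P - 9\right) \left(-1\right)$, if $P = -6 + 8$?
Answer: $7$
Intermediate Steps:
$P = 2$
$\left(P - 9\right) \left(-1\right) = \left(2 - 9\right) \left(-1\right) = \left(-7\right) \left(-1\right) = 7$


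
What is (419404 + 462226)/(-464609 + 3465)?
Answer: -440815/230572 ≈ -1.9118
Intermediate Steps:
(419404 + 462226)/(-464609 + 3465) = 881630/(-461144) = 881630*(-1/461144) = -440815/230572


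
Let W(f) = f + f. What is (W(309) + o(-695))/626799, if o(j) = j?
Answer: -77/626799 ≈ -0.00012285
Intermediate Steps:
W(f) = 2*f
(W(309) + o(-695))/626799 = (2*309 - 695)/626799 = (618 - 695)*(1/626799) = -77*1/626799 = -77/626799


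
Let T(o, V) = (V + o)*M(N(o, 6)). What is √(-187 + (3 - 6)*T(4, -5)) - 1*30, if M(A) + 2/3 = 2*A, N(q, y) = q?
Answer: -30 + I*√165 ≈ -30.0 + 12.845*I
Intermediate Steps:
M(A) = -⅔ + 2*A
T(o, V) = (-⅔ + 2*o)*(V + o) (T(o, V) = (V + o)*(-⅔ + 2*o) = (-⅔ + 2*o)*(V + o))
√(-187 + (3 - 6)*T(4, -5)) - 1*30 = √(-187 + (3 - 6)*(2*(-1 + 3*4)*(-5 + 4)/3)) - 1*30 = √(-187 - 2*(-1 + 12)*(-1)) - 30 = √(-187 - 2*11*(-1)) - 30 = √(-187 - 3*(-22/3)) - 30 = √(-187 + 22) - 30 = √(-165) - 30 = I*√165 - 30 = -30 + I*√165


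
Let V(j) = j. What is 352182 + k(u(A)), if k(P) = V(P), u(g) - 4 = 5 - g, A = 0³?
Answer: 352191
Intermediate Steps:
A = 0
u(g) = 9 - g (u(g) = 4 + (5 - g) = 9 - g)
k(P) = P
352182 + k(u(A)) = 352182 + (9 - 1*0) = 352182 + (9 + 0) = 352182 + 9 = 352191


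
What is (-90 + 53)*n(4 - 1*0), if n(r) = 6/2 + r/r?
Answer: -148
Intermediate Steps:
n(r) = 4 (n(r) = 6*(½) + 1 = 3 + 1 = 4)
(-90 + 53)*n(4 - 1*0) = (-90 + 53)*4 = -37*4 = -148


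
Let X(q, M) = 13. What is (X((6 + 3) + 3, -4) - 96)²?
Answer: 6889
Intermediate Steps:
(X((6 + 3) + 3, -4) - 96)² = (13 - 96)² = (-83)² = 6889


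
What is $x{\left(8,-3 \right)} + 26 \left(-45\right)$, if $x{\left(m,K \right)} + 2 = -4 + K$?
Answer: $-1179$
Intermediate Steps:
$x{\left(m,K \right)} = -6 + K$ ($x{\left(m,K \right)} = -2 + \left(-4 + K\right) = -6 + K$)
$x{\left(8,-3 \right)} + 26 \left(-45\right) = \left(-6 - 3\right) + 26 \left(-45\right) = -9 - 1170 = -1179$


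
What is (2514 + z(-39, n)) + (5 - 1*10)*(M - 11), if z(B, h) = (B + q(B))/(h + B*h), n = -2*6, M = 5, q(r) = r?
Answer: 193331/76 ≈ 2543.8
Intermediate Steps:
n = -12
z(B, h) = 2*B/(h + B*h) (z(B, h) = (B + B)/(h + B*h) = (2*B)/(h + B*h) = 2*B/(h + B*h))
(2514 + z(-39, n)) + (5 - 1*10)*(M - 11) = (2514 + 2*(-39)/(-12*(1 - 39))) + (5 - 1*10)*(5 - 11) = (2514 + 2*(-39)*(-1/12)/(-38)) + (5 - 10)*(-6) = (2514 + 2*(-39)*(-1/12)*(-1/38)) - 5*(-6) = (2514 - 13/76) + 30 = 191051/76 + 30 = 193331/76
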